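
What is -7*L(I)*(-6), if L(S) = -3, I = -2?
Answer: -126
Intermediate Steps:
-7*L(I)*(-6) = -7*(-3)*(-6) = 21*(-6) = -126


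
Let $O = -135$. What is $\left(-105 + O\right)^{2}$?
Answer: $57600$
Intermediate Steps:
$\left(-105 + O\right)^{2} = \left(-105 - 135\right)^{2} = \left(-240\right)^{2} = 57600$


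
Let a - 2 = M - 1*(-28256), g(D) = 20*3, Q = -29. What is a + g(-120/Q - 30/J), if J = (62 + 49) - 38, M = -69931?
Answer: -41613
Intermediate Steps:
J = 73 (J = 111 - 38 = 73)
g(D) = 60
a = -41673 (a = 2 + (-69931 - 1*(-28256)) = 2 + (-69931 + 28256) = 2 - 41675 = -41673)
a + g(-120/Q - 30/J) = -41673 + 60 = -41613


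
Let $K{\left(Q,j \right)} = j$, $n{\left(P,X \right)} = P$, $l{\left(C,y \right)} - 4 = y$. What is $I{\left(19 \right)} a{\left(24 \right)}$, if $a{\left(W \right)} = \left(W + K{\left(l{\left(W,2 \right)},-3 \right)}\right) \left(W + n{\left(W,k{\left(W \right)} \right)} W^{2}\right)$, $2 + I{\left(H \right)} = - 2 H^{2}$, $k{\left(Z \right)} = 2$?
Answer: $-210544992$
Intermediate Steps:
$l{\left(C,y \right)} = 4 + y$
$I{\left(H \right)} = -2 - 2 H^{2}$
$a{\left(W \right)} = \left(-3 + W\right) \left(W + W^{3}\right)$ ($a{\left(W \right)} = \left(W - 3\right) \left(W + W W^{2}\right) = \left(-3 + W\right) \left(W + W^{3}\right)$)
$I{\left(19 \right)} a{\left(24 \right)} = \left(-2 - 2 \cdot 19^{2}\right) 24 \left(-3 + 24 + 24^{3} - 3 \cdot 24^{2}\right) = \left(-2 - 722\right) 24 \left(-3 + 24 + 13824 - 1728\right) = - 724 \cdot 24 \cdot 12117 = \left(-724\right) 290808 = -210544992$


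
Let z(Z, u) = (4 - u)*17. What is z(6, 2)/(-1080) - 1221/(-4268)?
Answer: 3334/13095 ≈ 0.25460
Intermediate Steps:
z(Z, u) = 68 - 17*u
z(6, 2)/(-1080) - 1221/(-4268) = (68 - 17*2)/(-1080) - 1221/(-4268) = (68 - 34)*(-1/1080) - 1221*(-1/4268) = 34*(-1/1080) + 111/388 = -17/540 + 111/388 = 3334/13095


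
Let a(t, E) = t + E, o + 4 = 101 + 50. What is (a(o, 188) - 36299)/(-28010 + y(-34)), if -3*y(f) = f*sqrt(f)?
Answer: 2266541190/1765270051 + 917082*I*sqrt(34)/1765270051 ≈ 1.284 + 0.0030293*I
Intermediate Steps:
y(f) = -f**(3/2)/3 (y(f) = -f*sqrt(f)/3 = -f**(3/2)/3)
o = 147 (o = -4 + (101 + 50) = -4 + 151 = 147)
a(t, E) = E + t
(a(o, 188) - 36299)/(-28010 + y(-34)) = ((188 + 147) - 36299)/(-28010 - (-34)*I*sqrt(34)/3) = (335 - 36299)/(-28010 - (-34)*I*sqrt(34)/3) = -35964/(-28010 + 34*I*sqrt(34)/3)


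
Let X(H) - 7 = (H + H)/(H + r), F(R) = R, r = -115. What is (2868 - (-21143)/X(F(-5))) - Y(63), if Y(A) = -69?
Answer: 503361/85 ≈ 5921.9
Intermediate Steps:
X(H) = 7 + 2*H/(-115 + H) (X(H) = 7 + (H + H)/(H - 115) = 7 + (2*H)/(-115 + H) = 7 + 2*H/(-115 + H))
(2868 - (-21143)/X(F(-5))) - Y(63) = (2868 - (-21143)/((-805 + 9*(-5))/(-115 - 5))) - 1*(-69) = (2868 - (-21143)/((-805 - 45)/(-120))) + 69 = (2868 - (-21143)/((-1/120*(-850)))) + 69 = (2868 - (-21143)/85/12) + 69 = (2868 - (-21143)*12/85) + 69 = (2868 - 1*(-253716/85)) + 69 = (2868 + 253716/85) + 69 = 497496/85 + 69 = 503361/85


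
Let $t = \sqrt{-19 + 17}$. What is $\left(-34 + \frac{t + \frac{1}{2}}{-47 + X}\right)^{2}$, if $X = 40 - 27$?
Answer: $\frac{5349961}{4624} + \frac{2313 i \sqrt{2}}{1156} \approx 1157.0 + 2.8297 i$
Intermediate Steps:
$X = 13$
$t = i \sqrt{2}$ ($t = \sqrt{-2} = i \sqrt{2} \approx 1.4142 i$)
$\left(-34 + \frac{t + \frac{1}{2}}{-47 + X}\right)^{2} = \left(-34 + \frac{i \sqrt{2} + \frac{1}{2}}{-47 + 13}\right)^{2} = \left(-34 + \frac{i \sqrt{2} + \frac{1}{2}}{-34}\right)^{2} = \left(-34 + \left(\frac{1}{2} + i \sqrt{2}\right) \left(- \frac{1}{34}\right)\right)^{2} = \left(-34 - \left(\frac{1}{68} + \frac{i \sqrt{2}}{34}\right)\right)^{2} = \left(- \frac{2313}{68} - \frac{i \sqrt{2}}{34}\right)^{2}$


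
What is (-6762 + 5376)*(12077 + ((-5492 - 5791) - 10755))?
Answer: 13805946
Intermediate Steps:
(-6762 + 5376)*(12077 + ((-5492 - 5791) - 10755)) = -1386*(12077 + (-11283 - 10755)) = -1386*(12077 - 22038) = -1386*(-9961) = 13805946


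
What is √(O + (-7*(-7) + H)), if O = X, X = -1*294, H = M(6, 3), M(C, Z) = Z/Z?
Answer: 2*I*√61 ≈ 15.62*I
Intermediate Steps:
M(C, Z) = 1
H = 1
X = -294
O = -294
√(O + (-7*(-7) + H)) = √(-294 + (-7*(-7) + 1)) = √(-294 + (49 + 1)) = √(-294 + 50) = √(-244) = 2*I*√61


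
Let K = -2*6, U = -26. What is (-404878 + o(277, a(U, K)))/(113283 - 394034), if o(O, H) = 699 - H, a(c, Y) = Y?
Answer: 404167/280751 ≈ 1.4396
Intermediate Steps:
K = -12
(-404878 + o(277, a(U, K)))/(113283 - 394034) = (-404878 + (699 - 1*(-12)))/(113283 - 394034) = (-404878 + (699 + 12))/(-280751) = (-404878 + 711)*(-1/280751) = -404167*(-1/280751) = 404167/280751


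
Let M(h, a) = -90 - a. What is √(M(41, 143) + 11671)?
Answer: √11438 ≈ 106.95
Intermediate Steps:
√(M(41, 143) + 11671) = √((-90 - 1*143) + 11671) = √((-90 - 143) + 11671) = √(-233 + 11671) = √11438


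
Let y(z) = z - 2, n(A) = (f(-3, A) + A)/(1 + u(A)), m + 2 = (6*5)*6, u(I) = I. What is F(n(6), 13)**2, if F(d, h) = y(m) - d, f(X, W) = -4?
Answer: 1512900/49 ≈ 30876.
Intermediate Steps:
m = 178 (m = -2 + (6*5)*6 = -2 + 30*6 = -2 + 180 = 178)
n(A) = (-4 + A)/(1 + A)
y(z) = -2 + z
F(d, h) = 176 - d (F(d, h) = (-2 + 178) - d = 176 - d)
F(n(6), 13)**2 = (176 - (-4 + 6)/(1 + 6))**2 = (176 - 2/7)**2 = (1230/7)**2 = 1512900/49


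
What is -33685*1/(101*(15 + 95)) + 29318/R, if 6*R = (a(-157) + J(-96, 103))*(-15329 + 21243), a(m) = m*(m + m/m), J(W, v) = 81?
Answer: -163110297423/53818588714 ≈ -3.0307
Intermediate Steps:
a(m) = m*(1 + m) (a(m) = m*(m + 1) = m*(1 + m))
R = 24220787 (R = ((-157*(1 - 157) + 81)*(-15329 + 21243))/6 = ((-157*(-156) + 81)*5914)/6 = ((24492 + 81)*5914)/6 = (24573*5914)/6 = (⅙)*145324722 = 24220787)
-33685*1/(101*(15 + 95)) + 29318/R = -33685*1/(101*(15 + 95)) + 29318/24220787 = -33685/(101*110) + 29318*(1/24220787) = -33685/11110 + 29318/24220787 = -33685*1/11110 + 29318/24220787 = -6737/2222 + 29318/24220787 = -163110297423/53818588714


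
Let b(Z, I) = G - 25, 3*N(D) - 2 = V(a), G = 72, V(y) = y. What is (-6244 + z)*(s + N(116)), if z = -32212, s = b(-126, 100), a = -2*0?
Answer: -5499208/3 ≈ -1.8331e+6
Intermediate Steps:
a = 0
N(D) = ⅔ (N(D) = ⅔ + (⅓)*0 = ⅔ + 0 = ⅔)
b(Z, I) = 47 (b(Z, I) = 72 - 25 = 47)
s = 47
(-6244 + z)*(s + N(116)) = (-6244 - 32212)*(47 + ⅔) = -38456*143/3 = -5499208/3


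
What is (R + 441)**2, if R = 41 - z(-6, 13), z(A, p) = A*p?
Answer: 313600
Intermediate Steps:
R = 119 (R = 41 - (-6)*13 = 41 - 1*(-78) = 41 + 78 = 119)
(R + 441)**2 = (119 + 441)**2 = 560**2 = 313600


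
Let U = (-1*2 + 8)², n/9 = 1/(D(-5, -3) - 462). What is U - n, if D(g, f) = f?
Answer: 5583/155 ≈ 36.019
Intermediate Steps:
n = -3/155 (n = 9/(-3 - 462) = 9/(-465) = 9*(-1/465) = -3/155 ≈ -0.019355)
U = 36 (U = (-2 + 8)² = 6² = 36)
U - n = 36 - 1*(-3/155) = 36 + 3/155 = 5583/155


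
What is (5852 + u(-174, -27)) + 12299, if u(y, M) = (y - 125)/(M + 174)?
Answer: 2667898/147 ≈ 18149.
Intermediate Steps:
u(y, M) = (-125 + y)/(174 + M)
(5852 + u(-174, -27)) + 12299 = (5852 + (-125 - 174)/(174 - 27)) + 12299 = (5852 - 299/147) + 12299 = 859945/147 + 12299 = 2667898/147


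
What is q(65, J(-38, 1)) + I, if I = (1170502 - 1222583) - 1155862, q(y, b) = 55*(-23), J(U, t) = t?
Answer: -1209208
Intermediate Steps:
q(y, b) = -1265
I = -1207943 (I = -52081 - 1155862 = -1207943)
q(65, J(-38, 1)) + I = -1265 - 1207943 = -1209208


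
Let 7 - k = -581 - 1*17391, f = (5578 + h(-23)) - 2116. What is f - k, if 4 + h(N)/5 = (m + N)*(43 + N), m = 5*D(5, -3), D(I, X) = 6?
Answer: -13837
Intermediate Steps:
m = 30 (m = 5*6 = 30)
h(N) = -20 + 5*(30 + N)*(43 + N) (h(N) = -20 + 5*((30 + N)*(43 + N)) = -20 + 5*(30 + N)*(43 + N))
f = 4142 (f = (5578 + (6430 + 5*(-23)² + 365*(-23))) - 2116 = (5578 + (6430 + 5*529 - 8395)) - 2116 = (5578 + (6430 + 2645 - 8395)) - 2116 = (5578 + 680) - 2116 = 6258 - 2116 = 4142)
k = 17979 (k = 7 - (-581 - 1*17391) = 7 - (-581 - 17391) = 7 - 1*(-17972) = 7 + 17972 = 17979)
f - k = 4142 - 1*17979 = 4142 - 17979 = -13837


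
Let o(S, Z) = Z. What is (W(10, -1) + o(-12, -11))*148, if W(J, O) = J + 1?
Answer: 0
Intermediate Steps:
W(J, O) = 1 + J
(W(10, -1) + o(-12, -11))*148 = ((1 + 10) - 11)*148 = (11 - 11)*148 = 0*148 = 0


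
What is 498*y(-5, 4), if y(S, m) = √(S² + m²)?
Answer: 498*√41 ≈ 3188.8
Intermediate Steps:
498*y(-5, 4) = 498*√((-5)² + 4²) = 498*√(25 + 16) = 498*√41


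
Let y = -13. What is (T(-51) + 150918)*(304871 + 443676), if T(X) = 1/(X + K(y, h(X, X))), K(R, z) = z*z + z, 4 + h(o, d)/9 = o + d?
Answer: 102701557060454753/909111 ≈ 1.1297e+11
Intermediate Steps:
h(o, d) = -36 + 9*d + 9*o (h(o, d) = -36 + 9*(o + d) = -36 + 9*(d + o) = -36 + (9*d + 9*o) = -36 + 9*d + 9*o)
K(R, z) = z + z² (K(R, z) = z² + z = z + z²)
T(X) = 1/(X + (-36 + 18*X)*(-35 + 18*X)) (T(X) = 1/(X + (-36 + 9*X + 9*X)*(1 + (-36 + 9*X + 9*X))) = 1/(X + (-36 + 18*X)*(1 + (-36 + 18*X))) = 1/(X + (-36 + 18*X)*(-35 + 18*X)))
(T(-51) + 150918)*(304871 + 443676) = (1/(1260 - 1277*(-51) + 324*(-51)²) + 150918)*(304871 + 443676) = (1/(1260 + 65127 + 324*2601) + 150918)*748547 = (1/(1260 + 65127 + 842724) + 150918)*748547 = (1/909111 + 150918)*748547 = (137201213899/909111)*748547 = 102701557060454753/909111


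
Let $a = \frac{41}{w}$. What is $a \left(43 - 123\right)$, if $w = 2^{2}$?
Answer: $-820$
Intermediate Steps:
$w = 4$
$a = \frac{41}{4} \approx 10.25$
$a \left(43 - 123\right) = \frac{41 \left(43 - 123\right)}{4} = \frac{41}{4} \left(-80\right) = -820$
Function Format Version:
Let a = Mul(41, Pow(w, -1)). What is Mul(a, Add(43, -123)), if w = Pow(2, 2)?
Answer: -820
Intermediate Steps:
w = 4
a = Rational(41, 4) (a = Mul(41, Pow(4, -1)) = Mul(41, Rational(1, 4)) = Rational(41, 4) ≈ 10.250)
Mul(a, Add(43, -123)) = Mul(Rational(41, 4), Add(43, -123)) = Mul(Rational(41, 4), -80) = -820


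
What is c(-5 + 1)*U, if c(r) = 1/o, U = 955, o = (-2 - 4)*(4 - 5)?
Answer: 955/6 ≈ 159.17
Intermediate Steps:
o = 6 (o = -6*(-1) = 6)
c(r) = 1/6
c(-5 + 1)*U = (1/6)*955 = 955/6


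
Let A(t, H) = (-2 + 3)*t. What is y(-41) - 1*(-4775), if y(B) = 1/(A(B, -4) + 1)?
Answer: 190999/40 ≈ 4775.0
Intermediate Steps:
A(t, H) = t (A(t, H) = 1*t = t)
y(B) = 1/(1 + B) (y(B) = 1/(B + 1) = 1/(1 + B))
y(-41) - 1*(-4775) = 1/(1 - 41) - 1*(-4775) = 1/(-40) + 4775 = -1/40 + 4775 = 190999/40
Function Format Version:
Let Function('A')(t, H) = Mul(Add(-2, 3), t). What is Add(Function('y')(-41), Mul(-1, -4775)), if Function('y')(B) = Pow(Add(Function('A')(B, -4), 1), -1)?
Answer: Rational(190999, 40) ≈ 4775.0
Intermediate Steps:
Function('A')(t, H) = t (Function('A')(t, H) = Mul(1, t) = t)
Function('y')(B) = Pow(Add(1, B), -1) (Function('y')(B) = Pow(Add(B, 1), -1) = Pow(Add(1, B), -1))
Add(Function('y')(-41), Mul(-1, -4775)) = Add(Pow(Add(1, -41), -1), Mul(-1, -4775)) = Add(Pow(-40, -1), 4775) = Add(Rational(-1, 40), 4775) = Rational(190999, 40)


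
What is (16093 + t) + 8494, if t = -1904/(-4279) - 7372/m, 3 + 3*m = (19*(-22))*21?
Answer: 307980269367/12524633 ≈ 24590.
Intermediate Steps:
m = -2927 (m = -1 + ((19*(-22))*21)/3 = -1 + (-418*21)/3 = -1 + (⅓)*(-8778) = -1 - 2926 = -2927)
t = 37117796/12524633 (t = -1904/(-4279) - 7372/(-2927) = -1904*(-1/4279) - 7372*(-1/2927) = 1904/4279 + 7372/2927 = 37117796/12524633 ≈ 2.9636)
(16093 + t) + 8494 = (16093 + 37117796/12524633) + 8494 = 201596036665/12524633 + 8494 = 307980269367/12524633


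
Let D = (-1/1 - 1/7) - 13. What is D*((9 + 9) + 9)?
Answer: -2673/7 ≈ -381.86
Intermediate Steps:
D = -99/7 (D = (-1*1 - 1*1/7) - 13 = (-1 - 1/7) - 13 = -8/7 - 13 = -99/7 ≈ -14.143)
D*((9 + 9) + 9) = -99*((9 + 9) + 9)/7 = -99*(18 + 9)/7 = -99/7*27 = -2673/7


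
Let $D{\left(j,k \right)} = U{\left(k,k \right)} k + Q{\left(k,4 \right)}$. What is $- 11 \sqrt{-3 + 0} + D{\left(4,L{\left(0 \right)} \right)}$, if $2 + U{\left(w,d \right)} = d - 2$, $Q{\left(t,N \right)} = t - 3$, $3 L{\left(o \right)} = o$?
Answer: $-3 - 11 i \sqrt{3} \approx -3.0 - 19.053 i$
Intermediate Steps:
$L{\left(o \right)} = \frac{o}{3}$
$Q{\left(t,N \right)} = -3 + t$
$U{\left(w,d \right)} = -4 + d$ ($U{\left(w,d \right)} = -2 + \left(d - 2\right) = -2 + \left(-2 + d\right) = -4 + d$)
$D{\left(j,k \right)} = -3 + k + k \left(-4 + k\right)$ ($D{\left(j,k \right)} = \left(-4 + k\right) k + \left(-3 + k\right) = k \left(-4 + k\right) + \left(-3 + k\right) = -3 + k + k \left(-4 + k\right)$)
$- 11 \sqrt{-3 + 0} + D{\left(4,L{\left(0 \right)} \right)} = - 11 \sqrt{-3 + 0} + \left(-3 + \frac{1}{3} \cdot 0 + \frac{1}{3} \cdot 0 \left(-4 + \frac{1}{3} \cdot 0\right)\right) = - 11 \sqrt{-3} + \left(-3 + 0 + 0 \left(-4 + 0\right)\right) = - 11 i \sqrt{3} + \left(-3 + 0 + 0 \left(-4\right)\right) = - 11 i \sqrt{3} + \left(-3 + 0 + 0\right) = - 11 i \sqrt{3} - 3 = -3 - 11 i \sqrt{3}$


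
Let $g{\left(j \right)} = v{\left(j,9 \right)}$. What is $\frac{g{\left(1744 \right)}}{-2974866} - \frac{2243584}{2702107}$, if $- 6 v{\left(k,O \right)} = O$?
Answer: $- \frac{4449571804389}{5358937495108} \approx -0.83031$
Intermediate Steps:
$v{\left(k,O \right)} = - \frac{O}{6}$
$g{\left(j \right)} = - \frac{3}{2}$ ($g{\left(j \right)} = \left(- \frac{1}{6}\right) 9 = - \frac{3}{2}$)
$\frac{g{\left(1744 \right)}}{-2974866} - \frac{2243584}{2702107} = - \frac{3}{2 \left(-2974866\right)} - \frac{2243584}{2702107} = \left(- \frac{3}{2}\right) \left(- \frac{1}{2974866}\right) - \frac{2243584}{2702107} = \frac{1}{1983244} - \frac{2243584}{2702107} = - \frac{4449571804389}{5358937495108}$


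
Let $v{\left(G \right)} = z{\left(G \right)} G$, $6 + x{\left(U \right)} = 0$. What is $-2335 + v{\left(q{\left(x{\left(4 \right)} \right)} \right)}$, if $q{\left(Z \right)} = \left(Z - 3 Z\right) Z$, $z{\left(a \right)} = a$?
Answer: $2849$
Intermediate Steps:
$x{\left(U \right)} = -6$ ($x{\left(U \right)} = -6 + 0 = -6$)
$q{\left(Z \right)} = - 2 Z^{2}$ ($q{\left(Z \right)} = - 2 Z Z = - 2 Z^{2}$)
$v{\left(G \right)} = G^{2}$ ($v{\left(G \right)} = G G = G^{2}$)
$-2335 + v{\left(q{\left(x{\left(4 \right)} \right)} \right)} = -2335 + \left(- 2 \left(-6\right)^{2}\right)^{2} = -2335 + \left(\left(-2\right) 36\right)^{2} = -2335 + \left(-72\right)^{2} = -2335 + 5184 = 2849$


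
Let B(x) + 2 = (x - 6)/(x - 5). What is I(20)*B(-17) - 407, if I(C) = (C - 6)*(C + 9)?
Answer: -8740/11 ≈ -794.54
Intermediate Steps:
I(C) = (-6 + C)*(9 + C)
B(x) = -2 + (-6 + x)/(-5 + x) (B(x) = -2 + (x - 6)/(x - 5) = -2 + (-6 + x)/(-5 + x))
I(20)*B(-17) - 407 = (-54 + 20² + 3*20)*((4 - 1*(-17))/(-5 - 17)) - 407 = (-54 + 400 + 60)*((4 + 17)/(-22)) - 407 = 406*(-1/22*21) - 407 = 406*(-21/22) - 407 = -4263/11 - 407 = -8740/11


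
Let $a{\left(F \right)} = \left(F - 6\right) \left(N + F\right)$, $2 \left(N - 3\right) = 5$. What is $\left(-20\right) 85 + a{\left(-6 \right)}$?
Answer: $-1694$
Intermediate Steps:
$N = \frac{11}{2}$ ($N = 3 + \frac{1}{2} \cdot 5 = 3 + \frac{5}{2} = \frac{11}{2} \approx 5.5$)
$a{\left(F \right)} = \left(-6 + F\right) \left(\frac{11}{2} + F\right)$ ($a{\left(F \right)} = \left(F - 6\right) \left(\frac{11}{2} + F\right) = \left(-6 + F\right) \left(\frac{11}{2} + F\right)$)
$\left(-20\right) 85 + a{\left(-6 \right)} = \left(-20\right) 85 - \left(30 - 36\right) = -1700 + \left(-33 + 36 + 3\right) = -1700 + 6 = -1694$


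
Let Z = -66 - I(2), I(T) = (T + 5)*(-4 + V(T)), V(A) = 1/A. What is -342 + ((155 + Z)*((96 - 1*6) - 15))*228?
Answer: 1940508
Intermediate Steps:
I(T) = (-4 + 1/T)*(5 + T) (I(T) = (T + 5)*(-4 + 1/T) = (5 + T)*(-4 + 1/T) = (-4 + 1/T)*(5 + T))
Z = -83/2 (Z = -66 - (-19 - 4*2 + 5/2) = -66 - (-19 - 8 + 5*(1/2)) = -66 - (-19 - 8 + 5/2) = -66 - 1*(-49/2) = -66 + 49/2 = -83/2 ≈ -41.500)
-342 + ((155 + Z)*((96 - 1*6) - 15))*228 = -342 + ((155 - 83/2)*((96 - 1*6) - 15))*228 = -342 + (227*((96 - 6) - 15)/2)*228 = -342 + (227*(90 - 15)/2)*228 = -342 + ((227/2)*75)*228 = -342 + (17025/2)*228 = -342 + 1940850 = 1940508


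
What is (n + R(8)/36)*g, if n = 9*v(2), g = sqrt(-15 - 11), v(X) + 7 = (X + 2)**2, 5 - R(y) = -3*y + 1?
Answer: 736*I*sqrt(26)/9 ≈ 416.99*I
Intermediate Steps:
R(y) = 4 + 3*y (R(y) = 5 - (-3*y + 1) = 5 - (1 - 3*y) = 5 + (-1 + 3*y) = 4 + 3*y)
v(X) = -7 + (2 + X)**2 (v(X) = -7 + (X + 2)**2 = -7 + (2 + X)**2)
g = I*sqrt(26) (g = sqrt(-26) = I*sqrt(26) ≈ 5.099*I)
n = 81 (n = 9*(-7 + (2 + 2)**2) = 9*(-7 + 4**2) = 9*(-7 + 16) = 9*9 = 81)
(n + R(8)/36)*g = (81 + (4 + 3*8)/36)*(I*sqrt(26)) = (81 + (4 + 24)*(1/36))*(I*sqrt(26)) = (81 + 28*(1/36))*(I*sqrt(26)) = (81 + 7/9)*(I*sqrt(26)) = 736*(I*sqrt(26))/9 = 736*I*sqrt(26)/9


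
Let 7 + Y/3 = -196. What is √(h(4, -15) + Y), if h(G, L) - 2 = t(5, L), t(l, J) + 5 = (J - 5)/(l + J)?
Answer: I*√610 ≈ 24.698*I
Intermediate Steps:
t(l, J) = -5 + (-5 + J)/(J + l) (t(l, J) = -5 + (J - 5)/(l + J) = -5 + (-5 + J)/(J + l))
h(G, L) = 2 + (-30 - 4*L)/(5 + L) (h(G, L) = 2 + (-5 - 5*5 - 4*L)/(L + 5) = 2 + (-5 - 25 - 4*L)/(5 + L) = 2 + (-30 - 4*L)/(5 + L))
Y = -609 (Y = -21 + 3*(-196) = -21 - 588 = -609)
√(h(4, -15) + Y) = √(2*(-10 - 1*(-15))/(5 - 15) - 609) = √(2*(-10 + 15)/(-10) - 609) = √(2*(-⅒)*5 - 609) = √(-1 - 609) = √(-610) = I*√610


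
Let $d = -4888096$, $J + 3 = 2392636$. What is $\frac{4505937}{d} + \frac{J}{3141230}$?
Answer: $- \frac{1229382342871}{7677316899040} \approx -0.16013$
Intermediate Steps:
$J = 2392633$ ($J = -3 + 2392636 = 2392633$)
$\frac{4505937}{d} + \frac{J}{3141230} = \frac{4505937}{-4888096} + \frac{2392633}{3141230} = 4505937 \left(- \frac{1}{4888096}\right) + 2392633 \cdot \frac{1}{3141230} = - \frac{4505937}{4888096} + \frac{2392633}{3141230} = - \frac{1229382342871}{7677316899040}$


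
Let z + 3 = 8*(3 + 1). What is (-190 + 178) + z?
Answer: 17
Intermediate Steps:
z = 29 (z = -3 + 8*(3 + 1) = -3 + 8*4 = -3 + 32 = 29)
(-190 + 178) + z = (-190 + 178) + 29 = -12 + 29 = 17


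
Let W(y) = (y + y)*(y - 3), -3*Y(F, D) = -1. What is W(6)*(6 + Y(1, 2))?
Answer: 228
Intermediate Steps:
Y(F, D) = ⅓ (Y(F, D) = -⅓*(-1) = ⅓)
W(y) = 2*y*(-3 + y) (W(y) = (2*y)*(-3 + y) = 2*y*(-3 + y))
W(6)*(6 + Y(1, 2)) = (2*6*(-3 + 6))*(6 + ⅓) = (2*6*3)*(19/3) = 36*(19/3) = 228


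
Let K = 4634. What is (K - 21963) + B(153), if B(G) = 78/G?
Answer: -883753/51 ≈ -17329.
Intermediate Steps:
(K - 21963) + B(153) = (4634 - 21963) + 78/153 = -17329 + 78*(1/153) = -17329 + 26/51 = -883753/51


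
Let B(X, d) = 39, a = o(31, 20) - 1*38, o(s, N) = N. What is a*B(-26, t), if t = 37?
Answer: -702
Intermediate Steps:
a = -18 (a = 20 - 1*38 = 20 - 38 = -18)
a*B(-26, t) = -18*39 = -702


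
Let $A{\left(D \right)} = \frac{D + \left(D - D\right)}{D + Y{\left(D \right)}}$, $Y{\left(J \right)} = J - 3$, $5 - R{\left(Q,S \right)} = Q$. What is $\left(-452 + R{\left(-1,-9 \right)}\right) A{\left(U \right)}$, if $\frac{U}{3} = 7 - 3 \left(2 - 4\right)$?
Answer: $- \frac{5798}{25} \approx -231.92$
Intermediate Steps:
$U = 39$ ($U = 3 \left(7 - 3 \left(2 - 4\right)\right) = 3 \left(7 - 3 \left(-2\right)\right) = 3 \left(7 - -6\right) = 3 \left(7 + 6\right) = 3 \cdot 13 = 39$)
$R{\left(Q,S \right)} = 5 - Q$
$Y{\left(J \right)} = -3 + J$
$A{\left(D \right)} = \frac{D}{-3 + 2 D}$ ($A{\left(D \right)} = \frac{D + \left(D - D\right)}{D + \left(-3 + D\right)} = \frac{D + 0}{-3 + 2 D} = \frac{D}{-3 + 2 D}$)
$\left(-452 + R{\left(-1,-9 \right)}\right) A{\left(U \right)} = \left(-452 + \left(5 - -1\right)\right) \frac{39}{-3 + 2 \cdot 39} = \left(-452 + \left(5 + 1\right)\right) \frac{39}{-3 + 78} = \left(-452 + 6\right) \frac{39}{75} = - 446 \cdot 39 \cdot \frac{1}{75} = \left(-446\right) \frac{13}{25} = - \frac{5798}{25}$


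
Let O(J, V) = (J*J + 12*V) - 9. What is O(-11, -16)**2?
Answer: 6400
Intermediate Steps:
O(J, V) = -9 + J**2 + 12*V (O(J, V) = (J**2 + 12*V) - 9 = -9 + J**2 + 12*V)
O(-11, -16)**2 = (-9 + (-11)**2 + 12*(-16))**2 = (-9 + 121 - 192)**2 = (-80)**2 = 6400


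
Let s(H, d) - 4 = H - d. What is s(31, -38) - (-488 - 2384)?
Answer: 2945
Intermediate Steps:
s(H, d) = 4 + H - d (s(H, d) = 4 + (H - d) = 4 + H - d)
s(31, -38) - (-488 - 2384) = (4 + 31 - 1*(-38)) - (-488 - 2384) = (4 + 31 + 38) - 1*(-2872) = 73 + 2872 = 2945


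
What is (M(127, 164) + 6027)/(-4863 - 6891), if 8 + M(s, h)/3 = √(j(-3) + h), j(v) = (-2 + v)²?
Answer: -667/1306 - √21/1306 ≈ -0.51423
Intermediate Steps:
M(s, h) = -24 + 3*√(25 + h) (M(s, h) = -24 + 3*√((-2 - 3)² + h) = -24 + 3*√((-5)² + h) = -24 + 3*√(25 + h))
(M(127, 164) + 6027)/(-4863 - 6891) = ((-24 + 3*√(25 + 164)) + 6027)/(-4863 - 6891) = ((-24 + 3*√189) + 6027)/(-11754) = ((-24 + 3*(3*√21)) + 6027)*(-1/11754) = ((-24 + 9*√21) + 6027)*(-1/11754) = (6003 + 9*√21)*(-1/11754) = -667/1306 - √21/1306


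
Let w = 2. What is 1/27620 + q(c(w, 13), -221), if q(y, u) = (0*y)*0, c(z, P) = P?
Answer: 1/27620 ≈ 3.6206e-5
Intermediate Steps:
q(y, u) = 0 (q(y, u) = 0*0 = 0)
1/27620 + q(c(w, 13), -221) = 1/27620 + 0 = 1/27620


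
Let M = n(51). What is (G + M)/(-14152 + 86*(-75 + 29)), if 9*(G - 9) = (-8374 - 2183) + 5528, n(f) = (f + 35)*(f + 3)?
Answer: -9212/40743 ≈ -0.22610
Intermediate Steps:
n(f) = (3 + f)*(35 + f) (n(f) = (35 + f)*(3 + f) = (3 + f)*(35 + f))
M = 4644 (M = 105 + 51**2 + 38*51 = 105 + 2601 + 1938 = 4644)
G = -4948/9 (G = 9 + ((-8374 - 2183) + 5528)/9 = 9 + (-10557 + 5528)/9 = 9 + (1/9)*(-5029) = 9 - 5029/9 = -4948/9 ≈ -549.78)
(G + M)/(-14152 + 86*(-75 + 29)) = (-4948/9 + 4644)/(-14152 + 86*(-75 + 29)) = 36848/(9*(-14152 + 86*(-46))) = 36848/(9*(-14152 - 3956)) = (36848/9)/(-18108) = (36848/9)*(-1/18108) = -9212/40743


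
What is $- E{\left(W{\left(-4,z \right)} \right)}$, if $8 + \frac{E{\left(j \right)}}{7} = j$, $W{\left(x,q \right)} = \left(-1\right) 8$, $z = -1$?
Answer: $112$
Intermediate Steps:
$W{\left(x,q \right)} = -8$
$E{\left(j \right)} = -56 + 7 j$
$- E{\left(W{\left(-4,z \right)} \right)} = - (-56 + 7 \left(-8\right)) = - (-56 - 56) = \left(-1\right) \left(-112\right) = 112$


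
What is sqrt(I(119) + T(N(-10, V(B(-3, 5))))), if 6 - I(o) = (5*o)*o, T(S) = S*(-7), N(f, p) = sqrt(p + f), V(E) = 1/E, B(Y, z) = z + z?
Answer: sqrt(-7079900 - 210*I*sqrt(110))/10 ≈ 0.041388 - 266.08*I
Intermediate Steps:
B(Y, z) = 2*z
N(f, p) = sqrt(f + p)
T(S) = -7*S
I(o) = 6 - 5*o**2 (I(o) = 6 - 5*o*o = 6 - 5*o**2)
sqrt(I(119) + T(N(-10, V(B(-3, 5))))) = sqrt((6 - 5*119**2) - 7*sqrt(-10 + 1/(2*5))) = sqrt((6 - 5*14161) - 7*sqrt(-10 + 1/10)) = sqrt((6 - 70805) - 7*sqrt(-10 + 1/10)) = sqrt(-70799 - 21*I*sqrt(110)/10)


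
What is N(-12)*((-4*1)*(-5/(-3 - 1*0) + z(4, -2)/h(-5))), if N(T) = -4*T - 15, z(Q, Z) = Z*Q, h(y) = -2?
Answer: -748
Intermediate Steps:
z(Q, Z) = Q*Z
N(T) = -15 - 4*T
N(-12)*((-4*1)*(-5/(-3 - 1*0) + z(4, -2)/h(-5))) = (-15 - 4*(-12))*((-4*1)*(-5/(-3 - 1*0) + (4*(-2))/(-2))) = (-15 + 48)*(-4*(-5/(-3 + 0) - 8*(-½))) = 33*(-4*(-5/(-3) + 4)) = 33*(-4*(-5*(-⅓) + 4)) = 33*(-4*(5/3 + 4)) = 33*(-4*17/3) = 33*(-68/3) = -748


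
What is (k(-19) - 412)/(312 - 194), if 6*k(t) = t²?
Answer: -2111/708 ≈ -2.9816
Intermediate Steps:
k(t) = t²/6
(k(-19) - 412)/(312 - 194) = ((⅙)*(-19)² - 412)/(312 - 194) = ((⅙)*361 - 412)/118 = (361/6 - 412)*(1/118) = -2111/6*1/118 = -2111/708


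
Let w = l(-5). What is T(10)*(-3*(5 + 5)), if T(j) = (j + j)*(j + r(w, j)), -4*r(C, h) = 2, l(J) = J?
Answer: -5700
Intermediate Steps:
w = -5
r(C, h) = -1/2 (r(C, h) = -1/4*2 = -1/2)
T(j) = 2*j*(-1/2 + j) (T(j) = (j + j)*(j - 1/2) = (2*j)*(-1/2 + j) = 2*j*(-1/2 + j))
T(10)*(-3*(5 + 5)) = (10*(-1 + 2*10))*(-3*(5 + 5)) = (10*(-1 + 20))*(-3*10) = (10*19)*(-30) = 190*(-30) = -5700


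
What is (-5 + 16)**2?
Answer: 121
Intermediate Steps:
(-5 + 16)**2 = 11**2 = 121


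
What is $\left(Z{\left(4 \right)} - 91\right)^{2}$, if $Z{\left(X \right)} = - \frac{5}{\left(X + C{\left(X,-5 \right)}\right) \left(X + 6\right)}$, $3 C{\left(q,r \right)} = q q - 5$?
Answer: $\frac{17547721}{2116} \approx 8292.9$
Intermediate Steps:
$C{\left(q,r \right)} = - \frac{5}{3} + \frac{q^{2}}{3}$ ($C{\left(q,r \right)} = \frac{q q - 5}{3} = \frac{q^{2} - 5}{3} = \frac{-5 + q^{2}}{3} = - \frac{5}{3} + \frac{q^{2}}{3}$)
$Z{\left(X \right)} = - \frac{5}{\left(6 + X\right) \left(- \frac{5}{3} + X + \frac{X^{2}}{3}\right)}$ ($Z{\left(X \right)} = - \frac{5}{\left(X + \left(- \frac{5}{3} + \frac{X^{2}}{3}\right)\right) \left(X + 6\right)} = - \frac{5}{\left(- \frac{5}{3} + X + \frac{X^{2}}{3}\right) \left(6 + X\right)} = - \frac{5}{\left(6 + X\right) \left(- \frac{5}{3} + X + \frac{X^{2}}{3}\right)}$)
$\left(Z{\left(4 \right)} - 91\right)^{2} = \left(- \frac{15}{-30 + 4^{3} + 9 \cdot 4^{2} + 13 \cdot 4} - 91\right)^{2} = \left(- \frac{15}{-30 + 64 + 9 \cdot 16 + 52} - 91\right)^{2} = \left(- \frac{15}{-30 + 64 + 144 + 52} - 91\right)^{2} = \left(- \frac{15}{230} - 91\right)^{2} = \left(\left(-15\right) \frac{1}{230} - 91\right)^{2} = \left(- \frac{3}{46} - 91\right)^{2} = \left(- \frac{4189}{46}\right)^{2} = \frac{17547721}{2116}$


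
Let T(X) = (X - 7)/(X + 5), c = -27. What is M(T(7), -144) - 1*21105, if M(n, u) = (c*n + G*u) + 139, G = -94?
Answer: -7430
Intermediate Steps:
T(X) = (-7 + X)/(5 + X)
M(n, u) = 139 - 94*u - 27*n (M(n, u) = (-27*n - 94*u) + 139 = (-94*u - 27*n) + 139 = 139 - 94*u - 27*n)
M(T(7), -144) - 1*21105 = (139 - 94*(-144) - 27*(-7 + 7)/(5 + 7)) - 1*21105 = (139 + 13536 - 27*0/12) - 21105 = (139 + 13536 - 9*0/4) - 21105 = (139 + 13536 - 27*0) - 21105 = (139 + 13536 + 0) - 21105 = 13675 - 21105 = -7430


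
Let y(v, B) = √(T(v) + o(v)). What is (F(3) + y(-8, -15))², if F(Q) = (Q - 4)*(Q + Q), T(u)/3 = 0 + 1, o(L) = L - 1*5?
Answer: (-6 + I*√10)² ≈ 26.0 - 37.947*I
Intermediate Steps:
o(L) = -5 + L (o(L) = L - 5 = -5 + L)
T(u) = 3 (T(u) = 3*(0 + 1) = 3*1 = 3)
y(v, B) = √(-2 + v) (y(v, B) = √(3 + (-5 + v)) = √(-2 + v))
F(Q) = 2*Q*(-4 + Q) (F(Q) = (-4 + Q)*(2*Q) = 2*Q*(-4 + Q))
(F(3) + y(-8, -15))² = (2*3*(-4 + 3) + √(-2 - 8))² = (2*3*(-1) + √(-10))² = (-6 + I*√10)²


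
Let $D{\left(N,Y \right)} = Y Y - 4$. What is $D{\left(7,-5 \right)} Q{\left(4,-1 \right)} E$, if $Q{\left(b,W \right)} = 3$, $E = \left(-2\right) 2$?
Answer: $-252$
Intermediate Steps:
$E = -4$
$D{\left(N,Y \right)} = -4 + Y^{2}$ ($D{\left(N,Y \right)} = Y^{2} - 4 = -4 + Y^{2}$)
$D{\left(7,-5 \right)} Q{\left(4,-1 \right)} E = \left(-4 + \left(-5\right)^{2}\right) 3 \left(-4\right) = \left(-4 + 25\right) 3 \left(-4\right) = 21 \cdot 3 \left(-4\right) = 63 \left(-4\right) = -252$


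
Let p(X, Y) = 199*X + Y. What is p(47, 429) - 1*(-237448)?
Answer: 247230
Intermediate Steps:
p(X, Y) = Y + 199*X
p(47, 429) - 1*(-237448) = (429 + 199*47) - 1*(-237448) = (429 + 9353) + 237448 = 9782 + 237448 = 247230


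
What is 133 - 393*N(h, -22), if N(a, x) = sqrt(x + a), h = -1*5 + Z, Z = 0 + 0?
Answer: 133 - 1179*I*sqrt(3) ≈ 133.0 - 2042.1*I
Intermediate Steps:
Z = 0
h = -5 (h = -1*5 + 0 = -5 + 0 = -5)
N(a, x) = sqrt(a + x)
133 - 393*N(h, -22) = 133 - 393*sqrt(-5 - 22) = 133 - 1179*I*sqrt(3)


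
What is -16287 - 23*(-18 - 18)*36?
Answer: 13521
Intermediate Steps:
-16287 - 23*(-18 - 18)*36 = -16287 - 23*(-36)*36 = -16287 - (-828)*36 = -16287 - 1*(-29808) = -16287 + 29808 = 13521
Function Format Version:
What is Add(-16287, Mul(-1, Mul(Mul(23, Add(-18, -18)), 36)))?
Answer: 13521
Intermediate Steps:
Add(-16287, Mul(-1, Mul(Mul(23, Add(-18, -18)), 36))) = Add(-16287, Mul(-1, Mul(Mul(23, -36), 36))) = Add(-16287, Mul(-1, Mul(-828, 36))) = Add(-16287, Mul(-1, -29808)) = Add(-16287, 29808) = 13521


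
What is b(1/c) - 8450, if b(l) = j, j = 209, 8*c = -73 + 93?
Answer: -8241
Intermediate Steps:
c = 5/2 (c = (-73 + 93)/8 = (1/8)*20 = 5/2 ≈ 2.5000)
b(l) = 209
b(1/c) - 8450 = 209 - 8450 = -8241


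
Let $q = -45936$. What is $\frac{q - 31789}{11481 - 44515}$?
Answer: $\frac{77725}{33034} \approx 2.3529$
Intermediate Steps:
$\frac{q - 31789}{11481 - 44515} = \frac{-45936 - 31789}{11481 - 44515} = - \frac{77725}{-33034} = \left(-77725\right) \left(- \frac{1}{33034}\right) = \frac{77725}{33034}$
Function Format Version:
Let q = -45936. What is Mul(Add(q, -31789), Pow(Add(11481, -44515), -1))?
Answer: Rational(77725, 33034) ≈ 2.3529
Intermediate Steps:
Mul(Add(q, -31789), Pow(Add(11481, -44515), -1)) = Mul(Add(-45936, -31789), Pow(Add(11481, -44515), -1)) = Mul(-77725, Pow(-33034, -1)) = Mul(-77725, Rational(-1, 33034)) = Rational(77725, 33034)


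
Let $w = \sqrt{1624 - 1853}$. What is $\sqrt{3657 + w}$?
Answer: $\sqrt{3657 + i \sqrt{229}} \approx 60.473 + 0.1251 i$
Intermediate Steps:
$w = i \sqrt{229}$ ($w = \sqrt{-229} = i \sqrt{229} \approx 15.133 i$)
$\sqrt{3657 + w} = \sqrt{3657 + i \sqrt{229}}$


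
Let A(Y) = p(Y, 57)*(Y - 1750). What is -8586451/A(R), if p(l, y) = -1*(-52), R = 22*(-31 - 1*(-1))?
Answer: 8586451/125320 ≈ 68.516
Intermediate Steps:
R = -660 (R = 22*(-31 + 1) = 22*(-30) = -660)
p(l, y) = 52
A(Y) = -91000 + 52*Y (A(Y) = 52*(Y - 1750) = 52*(-1750 + Y) = -91000 + 52*Y)
-8586451/A(R) = -8586451/(-91000 + 52*(-660)) = -8586451/(-91000 - 34320) = -8586451/(-125320) = -8586451*(-1/125320) = 8586451/125320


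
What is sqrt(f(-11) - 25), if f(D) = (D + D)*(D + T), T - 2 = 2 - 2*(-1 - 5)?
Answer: 3*I*sqrt(15) ≈ 11.619*I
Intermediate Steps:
T = 16 (T = 2 + (2 - 2*(-1 - 5)) = 2 + (2 - 2*(-6)) = 2 + (2 + 12) = 2 + 14 = 16)
f(D) = 2*D*(16 + D) (f(D) = (D + D)*(D + 16) = (2*D)*(16 + D) = 2*D*(16 + D))
sqrt(f(-11) - 25) = sqrt(2*(-11)*(16 - 11) - 25) = sqrt(2*(-11)*5 - 25) = sqrt(-110 - 25) = sqrt(-135) = 3*I*sqrt(15)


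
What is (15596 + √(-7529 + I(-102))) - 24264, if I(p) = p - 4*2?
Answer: -8668 + I*√7639 ≈ -8668.0 + 87.401*I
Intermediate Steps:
I(p) = -8 + p (I(p) = p - 8 = -8 + p)
(15596 + √(-7529 + I(-102))) - 24264 = (15596 + √(-7529 + (-8 - 102))) - 24264 = (15596 + √(-7529 - 110)) - 24264 = (15596 + √(-7639)) - 24264 = (15596 + I*√7639) - 24264 = -8668 + I*√7639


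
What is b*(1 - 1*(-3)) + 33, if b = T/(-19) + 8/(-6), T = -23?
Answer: 1853/57 ≈ 32.509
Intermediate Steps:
b = -7/57 (b = -23/(-19) + 8/(-6) = -23*(-1/19) + 8*(-1/6) = 23/19 - 4/3 = -7/57 ≈ -0.12281)
b*(1 - 1*(-3)) + 33 = -7*(1 - 1*(-3))/57 + 33 = -7*(1 + 3)/57 + 33 = -7/57*4 + 33 = -28/57 + 33 = 1853/57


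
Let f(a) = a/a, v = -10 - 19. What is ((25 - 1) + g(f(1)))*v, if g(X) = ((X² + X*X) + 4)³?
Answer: -6960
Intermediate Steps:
v = -29
f(a) = 1
g(X) = (4 + 2*X²)³ (g(X) = ((X² + X²) + 4)³ = (2*X² + 4)³ = (4 + 2*X²)³)
((25 - 1) + g(f(1)))*v = ((25 - 1) + 8*(2 + 1²)³)*(-29) = (24 + 8*(2 + 1)³)*(-29) = (24 + 8*3³)*(-29) = (24 + 8*27)*(-29) = (24 + 216)*(-29) = 240*(-29) = -6960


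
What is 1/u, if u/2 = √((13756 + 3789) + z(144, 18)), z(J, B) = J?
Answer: 1/266 ≈ 0.0037594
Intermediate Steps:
u = 266 (u = 2*√((13756 + 3789) + 144) = 2*√(17545 + 144) = 2*√17689 = 2*133 = 266)
1/u = 1/266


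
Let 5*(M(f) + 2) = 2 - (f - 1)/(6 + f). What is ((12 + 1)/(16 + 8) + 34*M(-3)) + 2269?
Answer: 53381/24 ≈ 2224.2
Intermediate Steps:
M(f) = -8/5 - (-1 + f)/(5*(6 + f)) (M(f) = -2 + (2 - (f - 1)/(6 + f))/5 = -2 + (2 - (-1 + f)/(6 + f))/5 = -2 + (⅖ - (-1 + f)/(5*(6 + f))) = -8/5 - (-1 + f)/(5*(6 + f)))
((12 + 1)/(16 + 8) + 34*M(-3)) + 2269 = ((12 + 1)/(16 + 8) + 34*((-47 - 9*(-3))/(5*(6 - 3)))) + 2269 = (13/24 + 34*((⅕)*(-47 + 27)/3)) + 2269 = (13*(1/24) + 34*((⅕)*(⅓)*(-20))) + 2269 = (13/24 + 34*(-4/3)) + 2269 = (13/24 - 136/3) + 2269 = -1075/24 + 2269 = 53381/24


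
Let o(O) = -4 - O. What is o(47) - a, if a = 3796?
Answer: -3847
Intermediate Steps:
o(47) - a = (-4 - 1*47) - 1*3796 = (-4 - 47) - 3796 = -51 - 3796 = -3847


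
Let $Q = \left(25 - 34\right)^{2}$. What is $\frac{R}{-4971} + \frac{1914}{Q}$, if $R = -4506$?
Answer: $\frac{1097720}{44739} \approx 24.536$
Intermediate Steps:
$Q = 81$ ($Q = \left(-9\right)^{2} = 81$)
$\frac{R}{-4971} + \frac{1914}{Q} = - \frac{4506}{-4971} + \frac{1914}{81} = \left(-4506\right) \left(- \frac{1}{4971}\right) + 1914 \cdot \frac{1}{81} = \frac{1502}{1657} + \frac{638}{27} = \frac{1097720}{44739}$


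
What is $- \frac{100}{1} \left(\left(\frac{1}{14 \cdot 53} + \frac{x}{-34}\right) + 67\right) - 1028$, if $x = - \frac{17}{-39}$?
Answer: $- \frac{111799832}{14469} \approx -7726.9$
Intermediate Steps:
$x = \frac{17}{39}$ ($x = \left(-17\right) \left(- \frac{1}{39}\right) = \frac{17}{39} \approx 0.4359$)
$- \frac{100}{1} \left(\left(\frac{1}{14 \cdot 53} + \frac{x}{-34}\right) + 67\right) - 1028 = - \frac{100}{1} \left(\left(\frac{1}{14 \cdot 53} + \frac{17}{39 \left(-34\right)}\right) + 67\right) - 1028 = \left(-100\right) 1 \left(\left(\frac{1}{14} \cdot \frac{1}{53} + \frac{17}{39} \left(- \frac{1}{34}\right)\right) + 67\right) - 1028 = - 100 \left(\left(\frac{1}{742} - \frac{1}{78}\right) + 67\right) - 1028 = - 100 \left(- \frac{166}{14469} + 67\right) - 1028 = \left(-100\right) \frac{969257}{14469} - 1028 = - \frac{96925700}{14469} - 1028 = - \frac{111799832}{14469}$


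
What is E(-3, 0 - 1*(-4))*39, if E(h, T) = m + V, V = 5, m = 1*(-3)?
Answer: 78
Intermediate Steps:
m = -3
E(h, T) = 2 (E(h, T) = -3 + 5 = 2)
E(-3, 0 - 1*(-4))*39 = 2*39 = 78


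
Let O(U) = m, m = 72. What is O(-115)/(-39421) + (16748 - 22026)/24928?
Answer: -104929427/491343344 ≈ -0.21356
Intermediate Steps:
O(U) = 72
O(-115)/(-39421) + (16748 - 22026)/24928 = 72/(-39421) + (16748 - 22026)/24928 = 72*(-1/39421) - 5278*1/24928 = -72/39421 - 2639/12464 = -104929427/491343344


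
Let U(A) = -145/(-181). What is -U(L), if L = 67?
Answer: -145/181 ≈ -0.80110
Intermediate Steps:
U(A) = 145/181 (U(A) = -145*(-1/181) = 145/181)
-U(L) = -1*145/181 = -145/181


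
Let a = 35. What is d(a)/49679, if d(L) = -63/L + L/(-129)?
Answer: -1336/32042955 ≈ -4.1694e-5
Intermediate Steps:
d(L) = -63/L - L/129 (d(L) = -63/L + L*(-1/129) = -63/L - L/129)
d(a)/49679 = (-63/35 - 1/129*35)/49679 = (-63*1/35 - 35/129)*(1/49679) = (-9/5 - 35/129)*(1/49679) = -1336/645*1/49679 = -1336/32042955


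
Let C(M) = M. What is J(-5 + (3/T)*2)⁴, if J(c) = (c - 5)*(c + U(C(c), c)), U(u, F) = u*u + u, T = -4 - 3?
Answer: 50100822147556843776/13841287201 ≈ 3.6197e+9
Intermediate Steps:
T = -7
U(u, F) = u + u² (U(u, F) = u² + u = u + u²)
J(c) = (-5 + c)*(c + c*(1 + c)) (J(c) = (c - 5)*(c + c*(1 + c)) = (-5 + c)*(c + c*(1 + c)))
J(-5 + (3/T)*2)⁴ = ((-5 + (3/(-7))*2)*(-10 + (-5 + (3/(-7))*2)² - 3*(-5 + (3/(-7))*2)))⁴ = ((-5 + (3*(-⅐))*2)*(-10 + (-5 + (3*(-⅐))*2)² - 3*(-5 + (3*(-⅐))*2)))⁴ = ((-5 - 3/7*2)*(-10 + (-5 - 3/7*2)² - 3*(-5 - 3/7*2)))⁴ = ((-5 - 6/7)*(-10 + (-5 - 6/7)² - 3*(-5 - 6/7)))⁴ = (-41*(-10 + (-41/7)² - 3*(-41/7))/7)⁴ = (-41*(-10 + 1681/49 + 123/7)/7)⁴ = (-41/7*2052/49)⁴ = (-84132/343)⁴ = 50100822147556843776/13841287201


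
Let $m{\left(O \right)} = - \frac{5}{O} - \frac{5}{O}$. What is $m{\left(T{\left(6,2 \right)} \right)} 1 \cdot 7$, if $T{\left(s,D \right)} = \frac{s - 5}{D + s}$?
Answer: $-560$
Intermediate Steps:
$T{\left(s,D \right)} = \frac{-5 + s}{D + s}$
$m{\left(O \right)} = - \frac{10}{O}$
$m{\left(T{\left(6,2 \right)} \right)} 1 \cdot 7 = - \frac{10}{\frac{1}{2 + 6} \left(-5 + 6\right)} 1 \cdot 7 = - \frac{10}{\frac{1}{8} \cdot 1} \cdot 1 \cdot 7 = - 10 \frac{1}{\frac{1}{8}} \cdot 1 \cdot 7 = \left(-10\right) 8 \cdot 1 \cdot 7 = \left(-80\right) 1 \cdot 7 = \left(-80\right) 7 = -560$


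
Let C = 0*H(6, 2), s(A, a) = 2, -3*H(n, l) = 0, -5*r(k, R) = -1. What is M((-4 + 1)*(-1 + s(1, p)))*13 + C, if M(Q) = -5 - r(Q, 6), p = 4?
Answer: -338/5 ≈ -67.600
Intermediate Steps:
r(k, R) = ⅕ (r(k, R) = -⅕*(-1) = ⅕)
H(n, l) = 0 (H(n, l) = -⅓*0 = 0)
C = 0 (C = 0*0 = 0)
M(Q) = -26/5 (M(Q) = -5 - 1*⅕ = -5 - ⅕ = -26/5)
M((-4 + 1)*(-1 + s(1, p)))*13 + C = -26/5*13 + 0 = -338/5 + 0 = -338/5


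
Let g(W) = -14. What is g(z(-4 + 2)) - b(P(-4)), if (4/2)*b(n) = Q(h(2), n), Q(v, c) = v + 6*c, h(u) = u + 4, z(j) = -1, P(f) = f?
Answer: -5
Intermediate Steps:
h(u) = 4 + u
b(n) = 3 + 3*n (b(n) = ((4 + 2) + 6*n)/2 = (6 + 6*n)/2 = 3 + 3*n)
g(z(-4 + 2)) - b(P(-4)) = -14 - (3 + 3*(-4)) = -14 - (3 - 12) = -14 - 1*(-9) = -14 + 9 = -5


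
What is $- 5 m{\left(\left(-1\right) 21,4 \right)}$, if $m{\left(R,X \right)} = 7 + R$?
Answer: $70$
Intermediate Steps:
$- 5 m{\left(\left(-1\right) 21,4 \right)} = - 5 \left(7 - 21\right) = \left(-5\right) \left(-14\right) = 70$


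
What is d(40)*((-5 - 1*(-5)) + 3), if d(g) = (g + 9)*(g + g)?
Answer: 11760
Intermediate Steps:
d(g) = 2*g*(9 + g) (d(g) = (9 + g)*(2*g) = 2*g*(9 + g))
d(40)*((-5 - 1*(-5)) + 3) = (2*40*(9 + 40))*((-5 - 1*(-5)) + 3) = (2*40*49)*((-5 + 5) + 3) = 3920*(0 + 3) = 3920*3 = 11760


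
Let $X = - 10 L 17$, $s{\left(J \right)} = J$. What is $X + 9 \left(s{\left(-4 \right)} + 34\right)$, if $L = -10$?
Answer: $1970$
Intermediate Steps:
$X = 1700$ ($X = \left(-10\right) \left(-10\right) 17 = 100 \cdot 17 = 1700$)
$X + 9 \left(s{\left(-4 \right)} + 34\right) = 1700 + 9 \left(-4 + 34\right) = 1700 + 9 \cdot 30 = 1700 + 270 = 1970$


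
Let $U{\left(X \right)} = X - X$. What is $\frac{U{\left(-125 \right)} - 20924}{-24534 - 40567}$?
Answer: $\frac{20924}{65101} \approx 0.32141$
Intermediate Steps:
$U{\left(X \right)} = 0$
$\frac{U{\left(-125 \right)} - 20924}{-24534 - 40567} = \frac{0 - 20924}{-24534 - 40567} = - \frac{20924}{-65101} = \left(-20924\right) \left(- \frac{1}{65101}\right) = \frac{20924}{65101}$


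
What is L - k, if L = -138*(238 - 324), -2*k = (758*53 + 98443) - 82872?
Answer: 79481/2 ≈ 39741.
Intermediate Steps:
k = -55745/2 (k = -((758*53 + 98443) - 82872)/2 = -((40174 + 98443) - 82872)/2 = -(138617 - 82872)/2 = -1/2*55745 = -55745/2 ≈ -27873.)
L = 11868 (L = -138*(-86) = 11868)
L - k = 11868 - 1*(-55745/2) = 11868 + 55745/2 = 79481/2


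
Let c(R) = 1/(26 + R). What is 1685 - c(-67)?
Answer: 69086/41 ≈ 1685.0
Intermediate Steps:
1685 - c(-67) = 1685 - 1/(26 - 67) = 1685 - 1/(-41) = 1685 - 1*(-1/41) = 1685 + 1/41 = 69086/41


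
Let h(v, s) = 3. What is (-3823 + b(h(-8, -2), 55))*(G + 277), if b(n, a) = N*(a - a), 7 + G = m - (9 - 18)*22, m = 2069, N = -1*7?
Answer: -9698951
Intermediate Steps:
N = -7
G = 2260 (G = -7 + (2069 - (9 - 18)*22) = -7 + (2069 - (-9)*22) = -7 + (2069 - 1*(-198)) = -7 + (2069 + 198) = -7 + 2267 = 2260)
b(n, a) = 0 (b(n, a) = -7*(a - a) = -7*0 = 0)
(-3823 + b(h(-8, -2), 55))*(G + 277) = (-3823 + 0)*(2260 + 277) = -3823*2537 = -9698951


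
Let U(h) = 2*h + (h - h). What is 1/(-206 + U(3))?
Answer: -1/200 ≈ -0.0050000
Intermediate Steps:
U(h) = 2*h (U(h) = 2*h + 0 = 2*h)
1/(-206 + U(3)) = 1/(-206 + 2*3) = 1/(-206 + 6) = 1/(-200) = -1/200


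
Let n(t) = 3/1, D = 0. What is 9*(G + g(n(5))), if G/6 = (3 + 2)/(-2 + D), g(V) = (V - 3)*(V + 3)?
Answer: -135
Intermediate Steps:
n(t) = 3 (n(t) = 3*1 = 3)
g(V) = (-3 + V)*(3 + V)
G = -15 (G = 6*((3 + 2)/(-2 + 0)) = 6*(5/(-2)) = 6*(5*(-½)) = 6*(-5/2) = -15)
9*(G + g(n(5))) = 9*(-15 + (-9 + 3²)) = 9*(-15 + (-9 + 9)) = 9*(-15 + 0) = 9*(-15) = -135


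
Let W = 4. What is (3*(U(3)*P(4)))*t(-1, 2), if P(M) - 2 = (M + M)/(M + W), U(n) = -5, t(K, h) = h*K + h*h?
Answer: -90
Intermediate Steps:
t(K, h) = h² + K*h (t(K, h) = K*h + h² = h² + K*h)
P(M) = 2 + 2*M/(4 + M) (P(M) = 2 + (M + M)/(M + 4) = 2 + (2*M)/(4 + M) = 2 + 2*M/(4 + M))
(3*(U(3)*P(4)))*t(-1, 2) = (3*(-20*(2 + 4)/(4 + 4)))*(2*(-1 + 2)) = (3*(-20*6/8))*(2*1) = (3*(-20*6/8))*2 = (3*(-5*3))*2 = (3*(-15))*2 = -45*2 = -90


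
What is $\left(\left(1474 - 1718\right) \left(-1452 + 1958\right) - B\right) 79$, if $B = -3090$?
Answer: $-9509546$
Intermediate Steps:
$\left(\left(1474 - 1718\right) \left(-1452 + 1958\right) - B\right) 79 = \left(\left(1474 - 1718\right) \left(-1452 + 1958\right) - -3090\right) 79 = \left(\left(-244\right) 506 + 3090\right) 79 = \left(-123464 + 3090\right) 79 = \left(-120374\right) 79 = -9509546$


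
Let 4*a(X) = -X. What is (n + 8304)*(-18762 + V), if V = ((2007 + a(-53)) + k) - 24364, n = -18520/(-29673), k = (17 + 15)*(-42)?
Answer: -1494371356946/4239 ≈ -3.5253e+8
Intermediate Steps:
a(X) = -X/4 (a(X) = (-X)/4 = -X/4)
k = -1344 (k = 32*(-42) = -1344)
n = 18520/29673 (n = -18520*(-1/29673) = 18520/29673 ≈ 0.62414)
V = -94751/4 (V = ((2007 - 1/4*(-53)) - 1344) - 24364 = ((2007 + 53/4) - 1344) - 24364 = (8081/4 - 1344) - 24364 = 2705/4 - 24364 = -94751/4 ≈ -23688.)
(n + 8304)*(-18762 + V) = (18520/29673 + 8304)*(-18762 - 94751/4) = (246423112/29673)*(-169799/4) = -1494371356946/4239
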